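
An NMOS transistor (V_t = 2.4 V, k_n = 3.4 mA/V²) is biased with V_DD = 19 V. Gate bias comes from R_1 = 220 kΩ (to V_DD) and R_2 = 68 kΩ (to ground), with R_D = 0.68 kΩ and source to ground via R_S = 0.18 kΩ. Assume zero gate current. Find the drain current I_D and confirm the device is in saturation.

I_D ≈ 3.6 mA

V_G = V_DD·R_2/(R_1+R_2) = 19×68/288 = 4.49 V.
Assume saturation: I_D = (k_n/2)(V_GS − V_t)² with V_GS = V_G − I_D·R_S = 4.49 − 0.18·I_D.
Substituting gives 0.0551·I_D² − 2.28·I_D + 7.4 = 0, with roots I_D = 3.56 or 37.8 mA.
The root I_D = 37.8 mA gives V_GS = -2.31 V ≤ V_t, so take I_D = 3.56 mA.
Then V_GS = 3.85 V and V_DS = V_DD − I_D(R_D+R_S) = 19 − 3.56×0.86 = 15.9 V.
Saturation requires V_DS ≥ V_GS − V_t = 1.45 V; 15.9 ≥ 1.45 ✓.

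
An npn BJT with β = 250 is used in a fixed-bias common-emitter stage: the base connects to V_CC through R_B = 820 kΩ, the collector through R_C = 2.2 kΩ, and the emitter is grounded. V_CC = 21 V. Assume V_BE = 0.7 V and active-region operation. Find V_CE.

V_CE ≈ 7.4 V

Base loop: V_CC = I_B·R_B + V_BE, so I_B = (21 − 0.7)/820 kΩ = 0.0248 mA.
In the active region I_C = β·I_B = 250 × 0.0248 = 6.19 mA.
Collector loop: V_CE = V_CC − I_C·R_C = 21 − 6.19×2.2 = 7.38 V.
Since V_CE = 7.38 V > V_CE(sat) ≈ 0.2 V, the transistor is in the active region as assumed.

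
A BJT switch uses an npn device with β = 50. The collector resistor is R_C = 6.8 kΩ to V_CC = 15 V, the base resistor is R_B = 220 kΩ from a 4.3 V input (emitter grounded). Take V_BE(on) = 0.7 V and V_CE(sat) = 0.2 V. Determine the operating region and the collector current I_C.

active; I_C ≈ 0.82 mA

Assume active. Base-emitter loop: I_B = (V_BB − V_BE)/R_B = (4.3 − 0.7)/220 = 0.0164 mA.
I_C = β·I_B = 50×0.0164 = 0.818 mA.
V_CE = V_CC − I_C·R_C = 15 − 0.818×6.8 = 9.44 V > V_CE(sat), so the active-region assumption holds.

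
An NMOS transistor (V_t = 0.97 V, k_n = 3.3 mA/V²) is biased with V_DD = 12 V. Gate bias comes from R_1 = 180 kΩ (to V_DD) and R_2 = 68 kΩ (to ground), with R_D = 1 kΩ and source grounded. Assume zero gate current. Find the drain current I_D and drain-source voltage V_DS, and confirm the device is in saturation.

V_G = V_DD·R_2/(R_1+R_2) = 12×68/248 = 3.29 V. With the source grounded, V_GS = V_G = 3.29 V.
Assume saturation: I_D = (k_n/2)(V_GS − V_t)² = (3.3/2)×(3.29 − 0.97)² = 1.65×2.32² = 8.88 mA.
V_DS = V_DD − I_D·R_D = 12 − 8.88×1 = 3.12 V.
Saturation requires V_DS ≥ V_GS − V_t = 2.32 V; 3.12 ≥ 2.32 ✓.

I_D ≈ 8.9 mA, V_DS ≈ 3.1 V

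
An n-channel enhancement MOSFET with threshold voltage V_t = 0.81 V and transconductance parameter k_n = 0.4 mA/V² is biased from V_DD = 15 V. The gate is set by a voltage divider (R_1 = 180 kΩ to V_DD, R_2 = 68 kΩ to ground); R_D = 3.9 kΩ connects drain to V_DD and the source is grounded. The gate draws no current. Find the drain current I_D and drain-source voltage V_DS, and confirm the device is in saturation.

I_D ≈ 2.2 mA, V_DS ≈ 6.5 V

V_G = V_DD·R_2/(R_1+R_2) = 15×68/248 = 4.11 V. With the source grounded, V_GS = V_G = 4.11 V.
Assume saturation: I_D = (k_n/2)(V_GS − V_t)² = (0.4/2)×(4.11 − 0.81)² = 0.2×3.3² = 2.18 mA.
V_DS = V_DD − I_D·R_D = 15 − 2.18×3.9 = 6.49 V.
Saturation requires V_DS ≥ V_GS − V_t = 3.3 V; 6.49 ≥ 3.3 ✓.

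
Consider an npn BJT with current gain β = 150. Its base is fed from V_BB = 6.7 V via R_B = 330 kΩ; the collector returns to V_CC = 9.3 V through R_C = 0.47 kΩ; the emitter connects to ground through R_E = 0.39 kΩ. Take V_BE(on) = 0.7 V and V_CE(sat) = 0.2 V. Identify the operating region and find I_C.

active; I_C ≈ 2.3 mA

Assume active. Base-emitter loop: I_B = (V_BB − V_BE)/(R_B + (β+1)R_E) = (6.7 − 0.7)/(330 + 151×0.39) = 0.0154 mA.
I_C = β·I_B = 150×0.0154 = 2.31 mA.
V_CE = V_CC − I_C·R_C − I_E·R_E = 9.3 − 2.31×0.47 − 2.33×0.39 = 7.3 V > V_CE(sat), so the active-region assumption holds.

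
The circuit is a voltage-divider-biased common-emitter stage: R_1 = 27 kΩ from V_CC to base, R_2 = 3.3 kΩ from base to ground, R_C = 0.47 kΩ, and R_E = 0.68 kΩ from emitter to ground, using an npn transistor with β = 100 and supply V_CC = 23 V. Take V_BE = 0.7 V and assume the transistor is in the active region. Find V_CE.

Thevenize the base divider: V_Th = V_CC·R_2/(R_1+R_2) = 23×3.3/30.3 = 2.5 V, R_Th = R_1‖R_2 = 2.94 kΩ.
Base-emitter loop: V_Th = I_B·R_Th + V_BE + (β+1)I_B·R_E, so I_B = (2.5 − 0.7) / (2.94 + 101×0.68) = 0.0252 mA.
I_C = β·I_B = 100×0.0252 = 2.52 mA, and I_E = (β+1)I_B = 2.55 mA.
V_CE = V_CC − I_C·R_C − I_E·R_E = 23 − 2.52×0.47 − 2.55×0.68 = 20.1 V.
V_CE = 20.1 V > 0.2 V confirms active-region operation.

V_CE ≈ 20 V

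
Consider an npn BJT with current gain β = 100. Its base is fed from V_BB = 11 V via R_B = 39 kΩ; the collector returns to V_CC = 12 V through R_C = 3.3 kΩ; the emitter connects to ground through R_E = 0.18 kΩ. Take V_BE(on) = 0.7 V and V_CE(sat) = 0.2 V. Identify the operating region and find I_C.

Assume active: I_B = (11 − 0.7)/(39 + 101×0.18) = 0.18 mA, I_C = β·I_B = 18 mA.
Then V_CE = 12 − 18×3.3 − 18.2×0.18 = -50.7 V < 0.2 V — the active assumption fails.
Re-solve with V_CE = 0.2 V. KCL at the emitter: V_E/R_E = (V_BB−0.7−V_E)/R_B + (V_CC−0.2−V_E)/R_C, giving V_E = 0.653 V.
I_C = (V_CC − 0.2 − V_E)/R_C = (11.8 − 0.653)/3.3 = 3.38 mA.
Check: I_B = (10.3 − 0.653)/39 = 0.247 mA, and β·I_B = 24.7 mA > I_C, confirming saturation.

saturation; I_C ≈ 3.4 mA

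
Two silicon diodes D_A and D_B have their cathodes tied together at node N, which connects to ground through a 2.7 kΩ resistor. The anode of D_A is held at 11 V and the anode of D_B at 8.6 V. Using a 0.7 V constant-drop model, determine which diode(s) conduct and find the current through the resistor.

Assume both conduct. Then node N would need to be at both 11−0.7 = 10.3 V and 8.6−0.7 = 7.9 V, which is impossible.
Assume only D_A conducts: V_N = 11 − 0.7 = 10.3 V, so I_R = 10.3/2.7 = 3.81 mA.
Check D_B: its anode-to-cathode voltage is 8.6 − 10.3 = -1.7 V < 0.7 V, so it is off. The assumption is consistent.

Only D_A conducts; I_R ≈ 3.8 mA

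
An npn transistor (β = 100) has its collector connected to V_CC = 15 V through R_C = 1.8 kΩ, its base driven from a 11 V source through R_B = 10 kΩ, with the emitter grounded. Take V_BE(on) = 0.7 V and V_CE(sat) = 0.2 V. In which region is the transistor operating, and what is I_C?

saturation; I_C ≈ 8.2 mA

Assume active: I_B = (11 − 0.7)/10 = 1.03 mA, giving I_C = β·I_B = 103 mA.
But then V_CE = 15 − 103×1.8 = -170 V < V_CE(sat) = 0.2 V — impossible in the active region.
So the transistor is saturated. With V_CE = 0.2 V, I_C = (V_CC − 0.2)/R_C = 14.8/1.8 = 8.22 mA.
Check: β·I_B = 103 mA > I_C = 8.22 mA, confirming saturation.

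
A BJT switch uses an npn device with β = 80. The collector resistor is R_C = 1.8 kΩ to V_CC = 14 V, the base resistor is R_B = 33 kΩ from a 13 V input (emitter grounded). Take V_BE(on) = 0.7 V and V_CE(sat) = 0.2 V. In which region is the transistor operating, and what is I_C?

Assume active: I_B = (13 − 0.7)/33 = 0.373 mA, giving I_C = β·I_B = 29.8 mA.
But then V_CE = 14 − 29.8×1.8 = -39.7 V < V_CE(sat) = 0.2 V — impossible in the active region.
So the transistor is saturated. With V_CE = 0.2 V, I_C = (V_CC − 0.2)/R_C = 13.8/1.8 = 7.67 mA.
Check: β·I_B = 29.8 mA > I_C = 7.67 mA, confirming saturation.

saturation; I_C ≈ 7.7 mA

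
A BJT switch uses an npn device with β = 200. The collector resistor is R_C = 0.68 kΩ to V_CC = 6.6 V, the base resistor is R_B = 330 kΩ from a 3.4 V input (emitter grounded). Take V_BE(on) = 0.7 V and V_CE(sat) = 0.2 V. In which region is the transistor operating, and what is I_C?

active; I_C ≈ 1.6 mA

Assume active. Base-emitter loop: I_B = (V_BB − V_BE)/R_B = (3.4 − 0.7)/330 = 0.00818 mA.
I_C = β·I_B = 200×0.00818 = 1.64 mA.
V_CE = V_CC − I_C·R_C = 6.6 − 1.64×0.68 = 5.49 V > V_CE(sat), so the active-region assumption holds.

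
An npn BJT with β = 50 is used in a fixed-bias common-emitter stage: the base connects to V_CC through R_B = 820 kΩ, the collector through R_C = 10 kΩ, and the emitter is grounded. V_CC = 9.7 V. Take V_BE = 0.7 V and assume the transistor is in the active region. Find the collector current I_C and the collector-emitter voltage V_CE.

I_C ≈ 0.55 mA, V_CE ≈ 4.2 V

Base loop: V_CC = I_B·R_B + V_BE, so I_B = (9.7 − 0.7)/820 kΩ = 0.011 mA.
In the active region I_C = β·I_B = 50 × 0.011 = 0.549 mA.
Collector loop: V_CE = V_CC − I_C·R_C = 9.7 − 0.549×10 = 4.21 V.
Since V_CE = 4.21 V > V_CE(sat) ≈ 0.2 V, the transistor is in the active region as assumed.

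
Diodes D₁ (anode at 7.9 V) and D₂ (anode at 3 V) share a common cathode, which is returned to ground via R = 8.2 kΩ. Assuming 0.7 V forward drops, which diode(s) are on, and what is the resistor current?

Only D₁ conducts; I_R ≈ 0.88 mA

Assume both conduct. Then node N would need to be at both 7.9−0.7 = 7.2 V and 3−0.7 = 2.3 V, which is impossible.
Assume only D₁ conducts: V_N = 7.9 − 0.7 = 7.2 V, so I_R = 7.2/8.2 = 0.878 mA.
Check D₂: its anode-to-cathode voltage is 3 − 7.2 = -4.2 V < 0.7 V, so it is off. The assumption is consistent.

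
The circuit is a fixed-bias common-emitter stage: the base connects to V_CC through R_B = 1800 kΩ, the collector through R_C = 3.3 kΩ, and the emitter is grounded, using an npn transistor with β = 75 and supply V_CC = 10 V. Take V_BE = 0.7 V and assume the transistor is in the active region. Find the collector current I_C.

Base loop: V_CC = I_B·R_B + V_BE, so I_B = (10 − 0.7)/1800 kΩ = 0.00517 mA.
In the active region I_C = β·I_B = 75 × 0.00517 = 0.388 mA.
Collector loop: V_CE = V_CC − I_C·R_C = 10 − 0.388×3.3 = 8.72 V.
Since V_CE = 8.72 V > V_CE(sat) ≈ 0.2 V, the transistor is in the active region as assumed.

I_C ≈ 0.39 mA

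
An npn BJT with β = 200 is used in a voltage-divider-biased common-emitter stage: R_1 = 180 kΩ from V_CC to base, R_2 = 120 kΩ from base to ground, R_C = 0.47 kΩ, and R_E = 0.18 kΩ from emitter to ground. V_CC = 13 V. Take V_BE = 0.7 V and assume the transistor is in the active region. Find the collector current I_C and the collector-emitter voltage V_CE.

Thevenize the base divider: V_Th = V_CC·R_2/(R_1+R_2) = 13×120/300 = 5.2 V, R_Th = R_1‖R_2 = 72 kΩ.
Base-emitter loop: V_Th = I_B·R_Th + V_BE + (β+1)I_B·R_E, so I_B = (5.2 − 0.7) / (72 + 201×0.18) = 0.0416 mA.
I_C = β·I_B = 200×0.0416 = 8.32 mA, and I_E = (β+1)I_B = 8.36 mA.
V_CE = V_CC − I_C·R_C − I_E·R_E = 13 − 8.32×0.47 − 8.36×0.18 = 7.58 V.
V_CE = 7.58 V > 0.2 V confirms active-region operation.

I_C ≈ 8.3 mA, V_CE ≈ 7.6 V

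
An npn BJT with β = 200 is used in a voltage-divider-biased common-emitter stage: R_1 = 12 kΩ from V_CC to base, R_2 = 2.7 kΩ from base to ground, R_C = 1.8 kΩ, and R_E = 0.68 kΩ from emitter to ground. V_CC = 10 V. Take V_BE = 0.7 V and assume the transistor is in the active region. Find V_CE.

V_CE ≈ 5.9 V

Thevenize the base divider: V_Th = V_CC·R_2/(R_1+R_2) = 10×2.7/14.7 = 1.84 V, R_Th = R_1‖R_2 = 2.2 kΩ.
Base-emitter loop: V_Th = I_B·R_Th + V_BE + (β+1)I_B·R_E, so I_B = (1.84 − 0.7) / (2.2 + 201×0.68) = 0.00818 mA.
I_C = β·I_B = 200×0.00818 = 1.64 mA, and I_E = (β+1)I_B = 1.65 mA.
V_CE = V_CC − I_C·R_C − I_E·R_E = 10 − 1.64×1.8 − 1.65×0.68 = 5.93 V.
V_CE = 5.93 V > 0.2 V confirms active-region operation.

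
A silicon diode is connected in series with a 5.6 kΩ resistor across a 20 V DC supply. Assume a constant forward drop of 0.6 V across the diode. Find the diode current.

KVL around the loop: 20 = V_D + I·R = 0.6 + I × 5.6 kΩ.
So I = (20 − 0.6) / 5.6 kΩ = 19.4 / 5.6 = 3.46 mA.

I ≈ 3.5 mA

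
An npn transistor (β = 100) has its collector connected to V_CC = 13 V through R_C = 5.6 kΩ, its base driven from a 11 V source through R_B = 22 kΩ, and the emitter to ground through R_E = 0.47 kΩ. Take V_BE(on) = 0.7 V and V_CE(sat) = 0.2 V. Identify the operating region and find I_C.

saturation; I_C ≈ 2.1 mA

Assume active: I_B = (11 − 0.7)/(22 + 101×0.47) = 0.148 mA, I_C = β·I_B = 14.8 mA.
Then V_CE = 13 − 14.8×5.6 − 15×0.47 = -77.1 V < 0.2 V — the active assumption fails.
Re-solve with V_CE = 0.2 V. KCL at the emitter: V_E/R_E = (V_BB−0.7−V_E)/R_B + (V_CC−0.2−V_E)/R_C, giving V_E = 1.17 V.
I_C = (V_CC − 0.2 − V_E)/R_C = (12.8 − 1.17)/5.6 = 2.08 mA.
Check: I_B = (10.3 − 1.17)/22 = 0.415 mA, and β·I_B = 41.5 mA > I_C, confirming saturation.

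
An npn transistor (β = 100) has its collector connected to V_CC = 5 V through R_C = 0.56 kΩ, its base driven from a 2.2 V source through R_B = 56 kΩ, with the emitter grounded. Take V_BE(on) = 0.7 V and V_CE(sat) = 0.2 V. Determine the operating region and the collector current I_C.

Assume active. Base-emitter loop: I_B = (V_BB − V_BE)/R_B = (2.2 − 0.7)/56 = 0.0268 mA.
I_C = β·I_B = 100×0.0268 = 2.68 mA.
V_CE = V_CC − I_C·R_C = 5 − 2.68×0.56 = 3.5 V > V_CE(sat), so the active-region assumption holds.

active; I_C ≈ 2.7 mA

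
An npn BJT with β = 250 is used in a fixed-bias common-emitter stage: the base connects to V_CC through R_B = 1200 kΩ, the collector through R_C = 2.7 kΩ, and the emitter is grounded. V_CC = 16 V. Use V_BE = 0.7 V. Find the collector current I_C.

Base loop: V_CC = I_B·R_B + V_BE, so I_B = (16 − 0.7)/1200 kΩ = 0.0128 mA.
In the active region I_C = β·I_B = 250 × 0.0128 = 3.19 mA.
Collector loop: V_CE = V_CC − I_C·R_C = 16 − 3.19×2.7 = 7.39 V.
Since V_CE = 7.39 V > V_CE(sat) ≈ 0.2 V, the transistor is in the active region as assumed.

I_C ≈ 3.2 mA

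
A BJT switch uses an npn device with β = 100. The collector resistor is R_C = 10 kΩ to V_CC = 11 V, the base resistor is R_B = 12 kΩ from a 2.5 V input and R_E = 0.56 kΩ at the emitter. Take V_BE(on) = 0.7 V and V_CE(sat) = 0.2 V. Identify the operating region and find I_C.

saturation; I_C ≈ 1 mA

Assume active: I_B = (2.5 − 0.7)/(12 + 101×0.56) = 0.0263 mA, I_C = β·I_B = 2.63 mA.
Then V_CE = 11 − 2.63×10 − 2.65×0.56 = -16.7 V < 0.2 V — the active assumption fails.
Re-solve with V_CE = 0.2 V. KCL at the emitter: V_E/R_E = (V_BB−0.7−V_E)/R_B + (V_CC−0.2−V_E)/R_C, giving V_E = 0.625 V.
I_C = (V_CC − 0.2 − V_E)/R_C = (10.8 − 0.625)/10 = 1.02 mA.
Check: I_B = (1.8 − 0.625)/12 = 0.0979 mA, and β·I_B = 9.79 mA > I_C, confirming saturation.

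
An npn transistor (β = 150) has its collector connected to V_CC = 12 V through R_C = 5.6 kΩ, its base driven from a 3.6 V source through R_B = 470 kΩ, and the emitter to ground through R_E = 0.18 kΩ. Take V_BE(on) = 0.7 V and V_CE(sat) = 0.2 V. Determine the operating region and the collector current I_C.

Assume active. Base-emitter loop: I_B = (V_BB − V_BE)/(R_B + (β+1)R_E) = (3.6 − 0.7)/(470 + 151×0.18) = 0.00583 mA.
I_C = β·I_B = 150×0.00583 = 0.875 mA.
V_CE = V_CC − I_C·R_C − I_E·R_E = 12 − 0.875×5.6 − 0.881×0.18 = 6.94 V > V_CE(sat), so the active-region assumption holds.

active; I_C ≈ 0.87 mA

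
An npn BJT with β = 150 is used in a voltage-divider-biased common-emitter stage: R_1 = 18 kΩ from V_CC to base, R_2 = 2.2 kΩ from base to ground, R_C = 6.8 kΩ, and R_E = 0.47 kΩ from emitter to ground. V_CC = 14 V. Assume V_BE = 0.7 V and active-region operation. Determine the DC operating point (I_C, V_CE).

I_C ≈ 1.7 mA, V_CE ≈ 1.7 V

Thevenize the base divider: V_Th = V_CC·R_2/(R_1+R_2) = 14×2.2/20.2 = 1.52 V, R_Th = R_1‖R_2 = 1.96 kΩ.
Base-emitter loop: V_Th = I_B·R_Th + V_BE + (β+1)I_B·R_E, so I_B = (1.52 − 0.7) / (1.96 + 151×0.47) = 0.0113 mA.
I_C = β·I_B = 150×0.0113 = 1.7 mA, and I_E = (β+1)I_B = 1.71 mA.
V_CE = V_CC − I_C·R_C − I_E·R_E = 14 − 1.7×6.8 − 1.71×0.47 = 1.66 V.
V_CE = 1.66 V > 0.2 V confirms active-region operation.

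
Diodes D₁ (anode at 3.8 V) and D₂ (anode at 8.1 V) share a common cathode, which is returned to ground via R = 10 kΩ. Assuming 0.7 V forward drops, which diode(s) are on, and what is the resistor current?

Assume both conduct. Then node N would need to be at both 3.8−0.7 = 3.1 V and 8.1−0.7 = 7.4 V, which is impossible.
Assume only D₂ conducts: V_N = 8.1 − 0.7 = 7.4 V, so I_R = 7.4/10 = 0.74 mA.
Check D₁: its anode-to-cathode voltage is 3.8 − 7.4 = -3.6 V < 0.7 V, so it is off. The assumption is consistent.

Only D₂ conducts; I_R ≈ 0.74 mA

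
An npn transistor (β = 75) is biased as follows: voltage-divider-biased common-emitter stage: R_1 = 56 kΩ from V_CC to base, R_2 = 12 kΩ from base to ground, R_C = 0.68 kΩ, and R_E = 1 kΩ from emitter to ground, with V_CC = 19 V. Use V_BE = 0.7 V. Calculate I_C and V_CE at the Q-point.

I_C ≈ 2.3 mA, V_CE ≈ 15 V

Thevenize the base divider: V_Th = V_CC·R_2/(R_1+R_2) = 19×12/68 = 3.35 V, R_Th = R_1‖R_2 = 9.88 kΩ.
Base-emitter loop: V_Th = I_B·R_Th + V_BE + (β+1)I_B·R_E, so I_B = (3.35 − 0.7) / (9.88 + 76×1) = 0.0309 mA.
I_C = β·I_B = 75×0.0309 = 2.32 mA, and I_E = (β+1)I_B = 2.35 mA.
V_CE = V_CC − I_C·R_C − I_E·R_E = 19 − 2.32×0.68 − 2.35×1 = 15.1 V.
V_CE = 15.1 V > 0.2 V confirms active-region operation.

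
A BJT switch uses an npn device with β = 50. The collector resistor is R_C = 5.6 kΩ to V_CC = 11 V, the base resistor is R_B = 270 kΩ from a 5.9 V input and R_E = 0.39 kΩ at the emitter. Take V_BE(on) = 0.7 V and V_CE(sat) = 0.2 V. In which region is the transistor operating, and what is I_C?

active; I_C ≈ 0.9 mA

Assume active. Base-emitter loop: I_B = (V_BB − V_BE)/(R_B + (β+1)R_E) = (5.9 − 0.7)/(270 + 51×0.39) = 0.0179 mA.
I_C = β·I_B = 50×0.0179 = 0.897 mA.
V_CE = V_CC − I_C·R_C − I_E·R_E = 11 − 0.897×5.6 − 0.915×0.39 = 5.62 V > V_CE(sat), so the active-region assumption holds.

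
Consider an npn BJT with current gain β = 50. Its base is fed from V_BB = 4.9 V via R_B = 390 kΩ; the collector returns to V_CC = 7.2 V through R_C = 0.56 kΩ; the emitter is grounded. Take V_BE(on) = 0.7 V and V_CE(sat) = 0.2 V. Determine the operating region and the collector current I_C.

Assume active. Base-emitter loop: I_B = (V_BB − V_BE)/R_B = (4.9 − 0.7)/390 = 0.0108 mA.
I_C = β·I_B = 50×0.0108 = 0.538 mA.
V_CE = V_CC − I_C·R_C = 7.2 − 0.538×0.56 = 6.9 V > V_CE(sat), so the active-region assumption holds.

active; I_C ≈ 0.54 mA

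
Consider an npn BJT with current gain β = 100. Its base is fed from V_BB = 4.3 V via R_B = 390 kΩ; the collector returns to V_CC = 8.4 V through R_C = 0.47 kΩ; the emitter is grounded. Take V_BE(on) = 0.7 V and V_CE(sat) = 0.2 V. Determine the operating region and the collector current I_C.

Assume active. Base-emitter loop: I_B = (V_BB − V_BE)/R_B = (4.3 − 0.7)/390 = 0.00923 mA.
I_C = β·I_B = 100×0.00923 = 0.923 mA.
V_CE = V_CC − I_C·R_C = 8.4 − 0.923×0.47 = 7.97 V > V_CE(sat), so the active-region assumption holds.

active; I_C ≈ 0.92 mA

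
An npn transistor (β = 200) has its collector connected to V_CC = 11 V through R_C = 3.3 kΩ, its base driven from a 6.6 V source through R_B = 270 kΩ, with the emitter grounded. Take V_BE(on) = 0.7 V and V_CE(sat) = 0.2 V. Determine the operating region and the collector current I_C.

saturation; I_C ≈ 3.3 mA

Assume active: I_B = (6.6 − 0.7)/270 = 0.0219 mA, giving I_C = β·I_B = 4.37 mA.
But then V_CE = 11 − 4.37×3.3 = -3.42 V < V_CE(sat) = 0.2 V — impossible in the active region.
So the transistor is saturated. With V_CE = 0.2 V, I_C = (V_CC − 0.2)/R_C = 10.8/3.3 = 3.27 mA.
Check: β·I_B = 4.37 mA > I_C = 3.27 mA, confirming saturation.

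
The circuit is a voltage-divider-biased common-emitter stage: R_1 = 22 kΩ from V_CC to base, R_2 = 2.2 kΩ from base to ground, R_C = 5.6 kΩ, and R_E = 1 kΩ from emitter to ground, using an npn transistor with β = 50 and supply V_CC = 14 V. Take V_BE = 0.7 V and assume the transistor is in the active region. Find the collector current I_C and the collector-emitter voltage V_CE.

Thevenize the base divider: V_Th = V_CC·R_2/(R_1+R_2) = 14×2.2/24.2 = 1.27 V, R_Th = R_1‖R_2 = 2 kΩ.
Base-emitter loop: V_Th = I_B·R_Th + V_BE + (β+1)I_B·R_E, so I_B = (1.27 − 0.7) / (2 + 51×1) = 0.0108 mA.
I_C = β·I_B = 50×0.0108 = 0.54 mA, and I_E = (β+1)I_B = 0.551 mA.
V_CE = V_CC − I_C·R_C − I_E·R_E = 14 − 0.54×5.6 − 0.551×1 = 10.4 V.
V_CE = 10.4 V > 0.2 V confirms active-region operation.

I_C ≈ 0.54 mA, V_CE ≈ 10 V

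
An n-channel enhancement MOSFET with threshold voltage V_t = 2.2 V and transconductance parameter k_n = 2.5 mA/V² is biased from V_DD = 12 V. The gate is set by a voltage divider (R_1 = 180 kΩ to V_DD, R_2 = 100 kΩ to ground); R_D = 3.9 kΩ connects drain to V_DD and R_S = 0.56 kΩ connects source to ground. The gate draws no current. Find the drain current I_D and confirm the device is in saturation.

I_D ≈ 1.7 mA

V_G = V_DD·R_2/(R_1+R_2) = 12×100/280 = 4.29 V.
Assume saturation: I_D = (k_n/2)(V_GS − V_t)² with V_GS = V_G − I_D·R_S = 4.29 − 0.56·I_D.
Substituting gives 0.392·I_D² − 3.92·I_D + 5.44 = 0, with roots I_D = 1.66 or 8.34 mA.
The root I_D = 8.34 mA gives V_GS = -0.382 V ≤ V_t, so take I_D = 1.66 mA.
Then V_GS = 3.35 V and V_DS = V_DD − I_D(R_D+R_S) = 12 − 1.66×4.46 = 4.58 V.
Saturation requires V_DS ≥ V_GS − V_t = 1.15 V; 4.58 ≥ 1.15 ✓.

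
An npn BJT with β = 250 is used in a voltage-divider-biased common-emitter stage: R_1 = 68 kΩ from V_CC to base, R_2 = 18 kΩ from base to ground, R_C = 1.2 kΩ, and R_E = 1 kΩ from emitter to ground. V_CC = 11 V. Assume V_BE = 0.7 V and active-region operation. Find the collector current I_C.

Thevenize the base divider: V_Th = V_CC·R_2/(R_1+R_2) = 11×18/86 = 2.3 V, R_Th = R_1‖R_2 = 14.2 kΩ.
Base-emitter loop: V_Th = I_B·R_Th + V_BE + (β+1)I_B·R_E, so I_B = (2.3 − 0.7) / (14.2 + 251×1) = 0.00604 mA.
I_C = β·I_B = 250×0.00604 = 1.51 mA, and I_E = (β+1)I_B = 1.52 mA.
V_CE = V_CC − I_C·R_C − I_E·R_E = 11 − 1.51×1.2 − 1.52×1 = 7.67 V.
V_CE = 7.67 V > 0.2 V confirms active-region operation.

I_C ≈ 1.5 mA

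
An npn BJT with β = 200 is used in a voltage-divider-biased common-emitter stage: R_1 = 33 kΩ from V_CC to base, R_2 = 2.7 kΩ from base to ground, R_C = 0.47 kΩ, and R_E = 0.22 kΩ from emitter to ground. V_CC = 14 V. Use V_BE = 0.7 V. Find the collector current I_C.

I_C ≈ 1.5 mA

Thevenize the base divider: V_Th = V_CC·R_2/(R_1+R_2) = 14×2.7/35.7 = 1.06 V, R_Th = R_1‖R_2 = 2.5 kΩ.
Base-emitter loop: V_Th = I_B·R_Th + V_BE + (β+1)I_B·R_E, so I_B = (1.06 − 0.7) / (2.5 + 201×0.22) = 0.00768 mA.
I_C = β·I_B = 200×0.00768 = 1.54 mA, and I_E = (β+1)I_B = 1.54 mA.
V_CE = V_CC − I_C·R_C − I_E·R_E = 14 − 1.54×0.47 − 1.54×0.22 = 12.9 V.
V_CE = 12.9 V > 0.2 V confirms active-region operation.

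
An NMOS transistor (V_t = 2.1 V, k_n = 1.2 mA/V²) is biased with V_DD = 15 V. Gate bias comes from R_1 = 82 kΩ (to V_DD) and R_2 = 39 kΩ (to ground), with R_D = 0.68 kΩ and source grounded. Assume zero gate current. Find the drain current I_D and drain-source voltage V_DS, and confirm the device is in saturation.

I_D ≈ 4.5 mA, V_DS ≈ 12 V

V_G = V_DD·R_2/(R_1+R_2) = 15×39/121 = 4.83 V. With the source grounded, V_GS = V_G = 4.83 V.
Assume saturation: I_D = (k_n/2)(V_GS − V_t)² = (1.2/2)×(4.83 − 2.1)² = 0.6×2.73² = 4.49 mA.
V_DS = V_DD − I_D·R_D = 15 − 4.49×0.68 = 11.9 V.
Saturation requires V_DS ≥ V_GS − V_t = 2.73 V; 11.9 ≥ 2.73 ✓.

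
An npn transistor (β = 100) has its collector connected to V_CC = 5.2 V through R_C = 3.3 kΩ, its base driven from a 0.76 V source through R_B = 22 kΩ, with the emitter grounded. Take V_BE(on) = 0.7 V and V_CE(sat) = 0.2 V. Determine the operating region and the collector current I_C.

Assume active. Base-emitter loop: I_B = (V_BB − V_BE)/R_B = (0.76 − 0.7)/22 = 0.00273 mA.
I_C = β·I_B = 100×0.00273 = 0.273 mA.
V_CE = V_CC − I_C·R_C = 5.2 − 0.273×3.3 = 4.3 V > V_CE(sat), so the active-region assumption holds.

active; I_C ≈ 0.27 mA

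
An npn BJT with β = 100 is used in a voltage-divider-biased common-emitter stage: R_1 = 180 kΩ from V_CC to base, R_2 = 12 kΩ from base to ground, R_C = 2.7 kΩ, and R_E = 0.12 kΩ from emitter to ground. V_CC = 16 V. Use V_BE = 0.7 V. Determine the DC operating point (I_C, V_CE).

I_C ≈ 1.3 mA, V_CE ≈ 12 V

Thevenize the base divider: V_Th = V_CC·R_2/(R_1+R_2) = 16×12/192 = 1 V, R_Th = R_1‖R_2 = 11.2 kΩ.
Base-emitter loop: V_Th = I_B·R_Th + V_BE + (β+1)I_B·R_E, so I_B = (1 − 0.7) / (11.2 + 101×0.12) = 0.0128 mA.
I_C = β·I_B = 100×0.0128 = 1.28 mA, and I_E = (β+1)I_B = 1.3 mA.
V_CE = V_CC − I_C·R_C − I_E·R_E = 16 − 1.28×2.7 − 1.3×0.12 = 12.4 V.
V_CE = 12.4 V > 0.2 V confirms active-region operation.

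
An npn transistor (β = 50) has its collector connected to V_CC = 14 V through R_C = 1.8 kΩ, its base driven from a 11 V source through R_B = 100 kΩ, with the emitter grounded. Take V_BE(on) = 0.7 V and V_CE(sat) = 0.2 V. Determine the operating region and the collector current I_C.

active; I_C ≈ 5.2 mA

Assume active. Base-emitter loop: I_B = (V_BB − V_BE)/R_B = (11 − 0.7)/100 = 0.103 mA.
I_C = β·I_B = 50×0.103 = 5.15 mA.
V_CE = V_CC − I_C·R_C = 14 − 5.15×1.8 = 4.73 V > V_CE(sat), so the active-region assumption holds.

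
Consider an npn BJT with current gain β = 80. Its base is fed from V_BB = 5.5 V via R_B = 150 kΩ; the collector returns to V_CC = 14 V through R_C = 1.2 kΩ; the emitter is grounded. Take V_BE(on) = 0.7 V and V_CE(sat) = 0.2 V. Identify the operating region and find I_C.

active; I_C ≈ 2.6 mA

Assume active. Base-emitter loop: I_B = (V_BB − V_BE)/R_B = (5.5 − 0.7)/150 = 0.032 mA.
I_C = β·I_B = 80×0.032 = 2.56 mA.
V_CE = V_CC − I_C·R_C = 14 − 2.56×1.2 = 10.9 V > V_CE(sat), so the active-region assumption holds.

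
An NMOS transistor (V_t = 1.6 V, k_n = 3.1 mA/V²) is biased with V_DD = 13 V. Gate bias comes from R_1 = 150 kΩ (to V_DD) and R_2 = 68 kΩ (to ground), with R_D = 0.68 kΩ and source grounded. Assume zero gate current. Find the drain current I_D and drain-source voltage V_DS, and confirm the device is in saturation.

I_D ≈ 9.3 mA, V_DS ≈ 6.6 V

V_G = V_DD·R_2/(R_1+R_2) = 13×68/218 = 4.06 V. With the source grounded, V_GS = V_G = 4.06 V.
Assume saturation: I_D = (k_n/2)(V_GS − V_t)² = (3.1/2)×(4.06 − 1.6)² = 1.55×2.46² = 9.34 mA.
V_DS = V_DD − I_D·R_D = 13 − 9.34×0.68 = 6.65 V.
Saturation requires V_DS ≥ V_GS − V_t = 2.46 V; 6.65 ≥ 2.46 ✓.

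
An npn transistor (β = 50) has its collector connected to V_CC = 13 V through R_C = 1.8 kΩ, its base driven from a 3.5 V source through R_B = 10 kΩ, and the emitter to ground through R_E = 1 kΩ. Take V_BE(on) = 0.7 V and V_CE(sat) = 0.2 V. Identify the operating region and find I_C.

active; I_C ≈ 2.3 mA

Assume active. Base-emitter loop: I_B = (V_BB − V_BE)/(R_B + (β+1)R_E) = (3.5 − 0.7)/(10 + 51×1) = 0.0459 mA.
I_C = β·I_B = 50×0.0459 = 2.3 mA.
V_CE = V_CC − I_C·R_C − I_E·R_E = 13 − 2.3×1.8 − 2.34×1 = 6.53 V > V_CE(sat), so the active-region assumption holds.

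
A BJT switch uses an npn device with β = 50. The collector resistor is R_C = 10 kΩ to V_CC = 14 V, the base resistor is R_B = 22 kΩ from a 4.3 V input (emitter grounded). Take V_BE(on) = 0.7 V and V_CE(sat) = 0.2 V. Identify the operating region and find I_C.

saturation; I_C ≈ 1.4 mA

Assume active: I_B = (4.3 − 0.7)/22 = 0.164 mA, giving I_C = β·I_B = 8.18 mA.
But then V_CE = 14 − 8.18×10 = -67.8 V < V_CE(sat) = 0.2 V — impossible in the active region.
So the transistor is saturated. With V_CE = 0.2 V, I_C = (V_CC − 0.2)/R_C = 13.8/10 = 1.38 mA.
Check: β·I_B = 8.18 mA > I_C = 1.38 mA, confirming saturation.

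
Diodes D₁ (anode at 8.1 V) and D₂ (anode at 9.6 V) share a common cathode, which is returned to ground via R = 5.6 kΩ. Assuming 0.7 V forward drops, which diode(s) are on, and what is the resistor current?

Assume both conduct. Then node N would need to be at both 8.1−0.7 = 7.4 V and 9.6−0.7 = 8.9 V, which is impossible.
Assume only D₂ conducts: V_N = 9.6 − 0.7 = 8.9 V, so I_R = 8.9/5.6 = 1.59 mA.
Check D₁: its anode-to-cathode voltage is 8.1 − 8.9 = -0.8 V < 0.7 V, so it is off. The assumption is consistent.

Only D₂ conducts; I_R ≈ 1.6 mA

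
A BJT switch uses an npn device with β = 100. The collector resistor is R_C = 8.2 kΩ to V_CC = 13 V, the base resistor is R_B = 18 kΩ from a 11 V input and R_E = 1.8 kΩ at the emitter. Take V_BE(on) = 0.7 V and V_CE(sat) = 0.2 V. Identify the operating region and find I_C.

Assume active: I_B = (11 − 0.7)/(18 + 101×1.8) = 0.0516 mA, I_C = β·I_B = 5.16 mA.
Then V_CE = 13 − 5.16×8.2 − 5.21×1.8 = -38.6 V < 0.2 V — the active assumption fails.
Re-solve with V_CE = 0.2 V. KCL at the emitter: V_E/R_E = (V_BB−0.7−V_E)/R_B + (V_CC−0.2−V_E)/R_C, giving V_E = 2.91 V.
I_C = (V_CC − 0.2 − V_E)/R_C = (12.8 − 2.91)/8.2 = 1.21 mA.
Check: I_B = (10.3 − 2.91)/18 = 0.411 mA, and β·I_B = 41.1 mA > I_C, confirming saturation.

saturation; I_C ≈ 1.2 mA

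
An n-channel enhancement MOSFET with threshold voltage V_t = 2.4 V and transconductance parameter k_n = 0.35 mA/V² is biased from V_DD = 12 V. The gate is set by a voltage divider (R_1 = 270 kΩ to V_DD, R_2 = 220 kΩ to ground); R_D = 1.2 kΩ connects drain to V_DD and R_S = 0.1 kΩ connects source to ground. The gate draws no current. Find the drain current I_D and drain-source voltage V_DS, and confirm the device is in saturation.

V_G = V_DD·R_2/(R_1+R_2) = 12×220/490 = 5.39 V.
Assume saturation: I_D = (k_n/2)(V_GS − V_t)² with V_GS = V_G − I_D·R_S = 5.39 − 0.1·I_D.
Substituting gives 0.00175·I_D² − 1.1·I_D + 1.56 = 0, with roots I_D = 1.42 or 630 mA.
The root I_D = 630 mA gives V_GS = -57.6 V ≤ V_t, so take I_D = 1.42 mA.
Then V_GS = 5.25 V and V_DS = V_DD − I_D(R_D+R_S) = 12 − 1.42×1.3 = 10.2 V.
Saturation requires V_DS ≥ V_GS − V_t = 2.85 V; 10.2 ≥ 2.85 ✓.

I_D ≈ 1.4 mA, V_DS ≈ 10 V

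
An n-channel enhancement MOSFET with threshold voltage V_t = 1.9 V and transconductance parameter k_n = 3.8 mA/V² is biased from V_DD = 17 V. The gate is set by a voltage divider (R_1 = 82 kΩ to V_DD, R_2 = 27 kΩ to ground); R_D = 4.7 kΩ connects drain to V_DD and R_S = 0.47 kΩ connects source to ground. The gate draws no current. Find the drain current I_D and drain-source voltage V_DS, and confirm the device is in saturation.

I_D ≈ 2.5 mA, V_DS ≈ 4.2 V

V_G = V_DD·R_2/(R_1+R_2) = 17×27/109 = 4.21 V.
Assume saturation: I_D = (k_n/2)(V_GS − V_t)² with V_GS = V_G − I_D·R_S = 4.21 − 0.47·I_D.
Substituting gives 0.42·I_D² − 5.13·I_D + 10.1 = 0, with roots I_D = 2.48 or 9.73 mA.
The root I_D = 9.73 mA gives V_GS = -0.363 V ≤ V_t, so take I_D = 2.48 mA.
Then V_GS = 3.04 V and V_DS = V_DD − I_D(R_D+R_S) = 17 − 2.48×5.17 = 4.16 V.
Saturation requires V_DS ≥ V_GS − V_t = 1.14 V; 4.16 ≥ 1.14 ✓.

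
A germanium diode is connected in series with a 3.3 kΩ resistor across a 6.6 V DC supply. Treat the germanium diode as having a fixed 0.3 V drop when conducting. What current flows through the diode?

I ≈ 1.9 mA

KVL around the loop: 6.6 = V_D + I·R = 0.3 + I × 3.3 kΩ.
So I = (6.6 − 0.3) / 3.3 kΩ = 6.3 / 3.3 = 1.91 mA.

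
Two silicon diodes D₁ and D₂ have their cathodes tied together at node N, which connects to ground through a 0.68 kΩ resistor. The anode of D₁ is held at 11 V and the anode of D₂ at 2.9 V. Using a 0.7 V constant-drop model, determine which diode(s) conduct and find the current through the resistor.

Only D₁ conducts; I_R ≈ 15 mA

Assume both conduct. Then node N would need to be at both 11−0.7 = 10.3 V and 2.9−0.7 = 2.2 V, which is impossible.
Assume only D₁ conducts: V_N = 11 − 0.7 = 10.3 V, so I_R = 10.3/0.68 = 15.1 mA.
Check D₂: its anode-to-cathode voltage is 2.9 − 10.3 = -7.4 V < 0.7 V, so it is off. The assumption is consistent.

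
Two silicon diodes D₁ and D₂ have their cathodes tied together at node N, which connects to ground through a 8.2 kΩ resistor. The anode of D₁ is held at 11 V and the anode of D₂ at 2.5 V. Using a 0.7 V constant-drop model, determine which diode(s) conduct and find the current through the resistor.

Assume both conduct. Then node N would need to be at both 11−0.7 = 10.3 V and 2.5−0.7 = 1.8 V, which is impossible.
Assume only D₁ conducts: V_N = 11 − 0.7 = 10.3 V, so I_R = 10.3/8.2 = 1.26 mA.
Check D₂: its anode-to-cathode voltage is 2.5 − 10.3 = -7.8 V < 0.7 V, so it is off. The assumption is consistent.

Only D₁ conducts; I_R ≈ 1.3 mA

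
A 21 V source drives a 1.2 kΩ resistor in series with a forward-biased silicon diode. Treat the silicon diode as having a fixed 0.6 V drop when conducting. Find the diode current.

KVL around the loop: 21 = V_D + I·R = 0.6 + I × 1.2 kΩ.
So I = (21 − 0.6) / 1.2 kΩ = 20.4 / 1.2 = 17 mA.

I ≈ 17 mA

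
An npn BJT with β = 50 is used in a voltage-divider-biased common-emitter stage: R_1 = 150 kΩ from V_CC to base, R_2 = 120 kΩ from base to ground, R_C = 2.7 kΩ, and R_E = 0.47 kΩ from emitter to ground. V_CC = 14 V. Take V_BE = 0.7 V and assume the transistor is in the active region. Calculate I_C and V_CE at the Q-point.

Thevenize the base divider: V_Th = V_CC·R_2/(R_1+R_2) = 14×120/270 = 6.22 V, R_Th = R_1‖R_2 = 66.7 kΩ.
Base-emitter loop: V_Th = I_B·R_Th + V_BE + (β+1)I_B·R_E, so I_B = (6.22 − 0.7) / (66.7 + 51×0.47) = 0.0609 mA.
I_C = β·I_B = 50×0.0609 = 3.05 mA, and I_E = (β+1)I_B = 3.11 mA.
V_CE = V_CC − I_C·R_C − I_E·R_E = 14 − 3.05×2.7 − 3.11×0.47 = 4.31 V.
V_CE = 4.31 V > 0.2 V confirms active-region operation.

I_C ≈ 3 mA, V_CE ≈ 4.3 V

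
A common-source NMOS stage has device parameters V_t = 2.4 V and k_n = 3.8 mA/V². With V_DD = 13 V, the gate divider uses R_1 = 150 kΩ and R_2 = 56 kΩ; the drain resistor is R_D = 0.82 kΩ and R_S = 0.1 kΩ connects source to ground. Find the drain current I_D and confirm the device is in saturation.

I_D ≈ 1.7 mA

V_G = V_DD·R_2/(R_1+R_2) = 13×56/206 = 3.53 V.
Assume saturation: I_D = (k_n/2)(V_GS − V_t)² with V_GS = V_G − I_D·R_S = 3.53 − 0.1·I_D.
Substituting gives 0.019·I_D² − 1.43·I_D + 2.44 = 0, with roots I_D = 1.75 or 73.6 mA.
The root I_D = 73.6 mA gives V_GS = -3.82 V ≤ V_t, so take I_D = 1.75 mA.
Then V_GS = 3.36 V and V_DS = V_DD − I_D(R_D+R_S) = 13 − 1.75×0.92 = 11.4 V.
Saturation requires V_DS ≥ V_GS − V_t = 0.959 V; 11.4 ≥ 0.959 ✓.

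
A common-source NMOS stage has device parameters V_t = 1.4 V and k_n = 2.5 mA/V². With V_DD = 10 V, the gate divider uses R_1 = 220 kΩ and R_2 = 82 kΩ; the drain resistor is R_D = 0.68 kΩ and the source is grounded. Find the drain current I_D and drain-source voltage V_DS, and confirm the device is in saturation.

V_G = V_DD·R_2/(R_1+R_2) = 10×82/302 = 2.72 V. With the source grounded, V_GS = V_G = 2.72 V.
Assume saturation: I_D = (k_n/2)(V_GS − V_t)² = (2.5/2)×(2.72 − 1.4)² = 1.25×1.32² = 2.16 mA.
V_DS = V_DD − I_D·R_D = 10 − 2.16×0.68 = 8.53 V.
Saturation requires V_DS ≥ V_GS − V_t = 1.32 V; 8.53 ≥ 1.32 ✓.

I_D ≈ 2.2 mA, V_DS ≈ 8.5 V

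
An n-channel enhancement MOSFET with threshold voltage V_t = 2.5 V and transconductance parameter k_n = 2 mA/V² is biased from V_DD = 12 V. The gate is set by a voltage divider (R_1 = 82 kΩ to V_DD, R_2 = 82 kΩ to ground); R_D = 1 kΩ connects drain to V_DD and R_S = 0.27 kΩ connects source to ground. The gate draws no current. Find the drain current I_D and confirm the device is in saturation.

I_D ≈ 4.8 mA

V_G = V_DD·R_2/(R_1+R_2) = 12×82/164 = 6 V.
Assume saturation: I_D = (k_n/2)(V_GS − V_t)² with V_GS = V_G − I_D·R_S = 6 − 0.27·I_D.
Substituting gives 0.0729·I_D² − 2.89·I_D + 12.2 = 0, with roots I_D = 4.83 or 34.8 mA.
The root I_D = 34.8 mA gives V_GS = -3.4 V ≤ V_t, so take I_D = 4.83 mA.
Then V_GS = 4.7 V and V_DS = V_DD − I_D(R_D+R_S) = 12 − 4.83×1.27 = 5.87 V.
Saturation requires V_DS ≥ V_GS − V_t = 2.2 V; 5.87 ≥ 2.2 ✓.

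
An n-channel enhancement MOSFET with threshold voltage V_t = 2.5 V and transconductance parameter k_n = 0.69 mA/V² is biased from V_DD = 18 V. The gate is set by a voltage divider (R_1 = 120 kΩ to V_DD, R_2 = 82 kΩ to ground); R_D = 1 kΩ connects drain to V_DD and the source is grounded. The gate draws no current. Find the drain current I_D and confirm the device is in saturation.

V_G = V_DD·R_2/(R_1+R_2) = 18×82/202 = 7.31 V. With the source grounded, V_GS = V_G = 7.31 V.
Assume saturation: I_D = (k_n/2)(V_GS − V_t)² = (0.69/2)×(7.31 − 2.5)² = 0.345×4.81² = 7.97 mA.
V_DS = V_DD − I_D·R_D = 18 − 7.97×1 = 10 V.
Saturation requires V_DS ≥ V_GS − V_t = 4.81 V; 10 ≥ 4.81 ✓.

I_D ≈ 8 mA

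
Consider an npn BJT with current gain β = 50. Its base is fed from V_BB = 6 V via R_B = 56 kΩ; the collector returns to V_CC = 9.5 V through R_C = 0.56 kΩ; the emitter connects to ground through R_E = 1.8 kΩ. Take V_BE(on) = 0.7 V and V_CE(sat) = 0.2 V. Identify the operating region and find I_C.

active; I_C ≈ 1.8 mA

Assume active. Base-emitter loop: I_B = (V_BB − V_BE)/(R_B + (β+1)R_E) = (6 − 0.7)/(56 + 51×1.8) = 0.0359 mA.
I_C = β·I_B = 50×0.0359 = 1.79 mA.
V_CE = V_CC − I_C·R_C − I_E·R_E = 9.5 − 1.79×0.56 − 1.83×1.8 = 5.2 V > V_CE(sat), so the active-region assumption holds.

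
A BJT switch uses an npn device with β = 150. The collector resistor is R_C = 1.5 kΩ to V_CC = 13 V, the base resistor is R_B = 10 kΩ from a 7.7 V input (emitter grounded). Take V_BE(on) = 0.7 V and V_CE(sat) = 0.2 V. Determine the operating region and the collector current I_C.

Assume active: I_B = (7.7 − 0.7)/10 = 0.7 mA, giving I_C = β·I_B = 105 mA.
But then V_CE = 13 − 105×1.5 = -144 V < V_CE(sat) = 0.2 V — impossible in the active region.
So the transistor is saturated. With V_CE = 0.2 V, I_C = (V_CC − 0.2)/R_C = 12.8/1.5 = 8.53 mA.
Check: β·I_B = 105 mA > I_C = 8.53 mA, confirming saturation.

saturation; I_C ≈ 8.5 mA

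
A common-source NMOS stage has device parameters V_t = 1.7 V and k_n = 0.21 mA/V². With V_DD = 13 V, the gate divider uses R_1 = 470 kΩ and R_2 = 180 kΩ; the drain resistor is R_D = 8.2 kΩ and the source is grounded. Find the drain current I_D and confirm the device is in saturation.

V_G = V_DD·R_2/(R_1+R_2) = 13×180/650 = 3.6 V. With the source grounded, V_GS = V_G = 3.6 V.
Assume saturation: I_D = (k_n/2)(V_GS − V_t)² = (0.21/2)×(3.6 − 1.7)² = 0.105×1.9² = 0.379 mA.
V_DS = V_DD − I_D·R_D = 13 − 0.379×8.2 = 9.89 V.
Saturation requires V_DS ≥ V_GS − V_t = 1.9 V; 9.89 ≥ 1.9 ✓.

I_D ≈ 0.38 mA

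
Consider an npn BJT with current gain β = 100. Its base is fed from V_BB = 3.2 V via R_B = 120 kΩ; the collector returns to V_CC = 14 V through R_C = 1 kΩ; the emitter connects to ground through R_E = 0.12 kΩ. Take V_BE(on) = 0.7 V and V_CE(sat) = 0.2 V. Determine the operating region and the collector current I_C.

Assume active. Base-emitter loop: I_B = (V_BB − V_BE)/(R_B + (β+1)R_E) = (3.2 − 0.7)/(120 + 101×0.12) = 0.0189 mA.
I_C = β·I_B = 100×0.0189 = 1.89 mA.
V_CE = V_CC − I_C·R_C − I_E·R_E = 14 − 1.89×1 − 1.91×0.12 = 11.9 V > V_CE(sat), so the active-region assumption holds.

active; I_C ≈ 1.9 mA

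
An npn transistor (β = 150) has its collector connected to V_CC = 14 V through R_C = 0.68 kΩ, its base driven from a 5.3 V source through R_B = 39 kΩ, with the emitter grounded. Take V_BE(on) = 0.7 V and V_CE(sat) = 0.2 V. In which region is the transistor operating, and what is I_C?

Assume active. Base-emitter loop: I_B = (V_BB − V_BE)/R_B = (5.3 − 0.7)/39 = 0.118 mA.
I_C = β·I_B = 150×0.118 = 17.7 mA.
V_CE = V_CC − I_C·R_C = 14 − 17.7×0.68 = 1.97 V > V_CE(sat), so the active-region assumption holds.

active; I_C ≈ 18 mA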